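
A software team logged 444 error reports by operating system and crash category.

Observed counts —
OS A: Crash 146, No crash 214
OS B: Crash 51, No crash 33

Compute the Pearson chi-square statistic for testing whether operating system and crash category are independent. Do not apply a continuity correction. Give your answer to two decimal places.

Row totals: 360, 84. Column totals: 197, 247. Grand total N = 444.
Expected counts (row total × column total / N):
  OS A, Crash: 360×197/444 = 159.730
  OS A, No crash: 360×247/444 = 200.270
  OS B, Crash: 84×197/444 = 37.270
  OS B, No crash: 84×247/444 = 46.730
Contributions (O − E)²/E:
  (146 − 159.730)²/159.730 = 1.1802
  (214 − 200.270)²/200.270 = 0.9413
  (51 − 37.270)²/37.270 = 5.0580
  (33 − 46.730)²/46.730 = 4.0341
χ² = 1.1802 + 0.9413 + 5.0580 + 4.0341 = 11.21

11.21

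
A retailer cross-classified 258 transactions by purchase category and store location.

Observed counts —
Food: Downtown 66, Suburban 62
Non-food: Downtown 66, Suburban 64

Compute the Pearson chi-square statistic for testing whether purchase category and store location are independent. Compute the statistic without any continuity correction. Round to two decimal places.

Row totals: 128, 130. Column totals: 132, 126. Grand total N = 258.
Expected counts (row total × column total / N):
  Food, Downtown: 128×132/258 = 65.488
  Food, Suburban: 128×126/258 = 62.512
  Non-food, Downtown: 130×132/258 = 66.512
  Non-food, Suburban: 130×126/258 = 63.488
Contributions (O − E)²/E:
  (66 − 65.488)²/65.488 = 0.0040
  (62 − 62.512)²/62.512 = 0.0042
  (66 − 66.512)²/66.512 = 0.0039
  (64 − 63.488)²/63.488 = 0.0041
χ² = 0.0040 + 0.0042 + 0.0039 + 0.0041 = 0.02

0.02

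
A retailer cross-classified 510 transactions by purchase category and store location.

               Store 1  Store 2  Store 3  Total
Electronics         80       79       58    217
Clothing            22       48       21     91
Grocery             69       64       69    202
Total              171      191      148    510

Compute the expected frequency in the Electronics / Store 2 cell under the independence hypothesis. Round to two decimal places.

81.27

Row total (Electronics) = 217; column total (Store 2) = 191; grand total N = 510.
Expected count = (row total × column total) / N = 217 × 191 / 510 = 81.27.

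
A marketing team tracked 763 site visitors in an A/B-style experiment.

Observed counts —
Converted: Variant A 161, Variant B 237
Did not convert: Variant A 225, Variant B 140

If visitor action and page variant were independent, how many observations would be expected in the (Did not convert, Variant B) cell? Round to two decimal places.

Row total (Did not convert) = 365; column total (Variant B) = 377; grand total N = 763.
Expected count = (row total × column total) / N = 365 × 377 / 763 = 180.35.

180.35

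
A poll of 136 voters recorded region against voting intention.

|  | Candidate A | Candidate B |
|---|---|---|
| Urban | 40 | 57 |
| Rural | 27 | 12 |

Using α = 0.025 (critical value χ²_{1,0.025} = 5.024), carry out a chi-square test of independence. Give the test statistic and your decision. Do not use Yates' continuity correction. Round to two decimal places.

8.72; reject H₀

Row totals: 97, 39. Column totals: 67, 69. Grand total N = 136.
Expected counts (row total × column total / N):
  Urban, Candidate A: 97×67/136 = 47.787
  Urban, Candidate B: 97×69/136 = 49.213
  Rural, Candidate A: 39×67/136 = 19.213
  Rural, Candidate B: 39×69/136 = 19.787
Contributions (O − E)²/E:
  (40 − 47.787)²/47.787 = 1.2689
  (57 − 49.213)²/49.213 = 1.2321
  (27 − 19.213)²/19.213 = 3.1561
  (12 − 19.787)²/19.787 = 3.0645
χ² = 1.2689 + 1.2321 + 3.1561 + 3.0645 = 8.72
df = (2−1)(2−1) = 1. Since 8.72 > 5.024, reject the null hypothesis of independence at α = 0.025.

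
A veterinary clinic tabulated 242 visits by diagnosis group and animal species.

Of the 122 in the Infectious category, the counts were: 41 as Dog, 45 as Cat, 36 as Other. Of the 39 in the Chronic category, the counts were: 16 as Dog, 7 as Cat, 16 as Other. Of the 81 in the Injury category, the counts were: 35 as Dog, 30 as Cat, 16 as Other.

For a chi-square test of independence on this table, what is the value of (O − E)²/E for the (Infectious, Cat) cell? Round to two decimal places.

0.32

Row total (Infectious) = 122; column total (Cat) = 82; N = 242.
Expected count E = 122 × 82 / 242 = 41.339.
Contribution = (O − E)²/E = (45 − 41.339)² / 41.339 = 0.32.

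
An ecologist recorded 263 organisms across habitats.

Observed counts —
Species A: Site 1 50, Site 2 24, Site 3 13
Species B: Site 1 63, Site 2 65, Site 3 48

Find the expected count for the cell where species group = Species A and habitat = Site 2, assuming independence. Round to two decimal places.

29.44

Row total (Species A) = 87; column total (Site 2) = 89; grand total N = 263.
Expected count = (row total × column total) / N = 87 × 89 / 263 = 29.44.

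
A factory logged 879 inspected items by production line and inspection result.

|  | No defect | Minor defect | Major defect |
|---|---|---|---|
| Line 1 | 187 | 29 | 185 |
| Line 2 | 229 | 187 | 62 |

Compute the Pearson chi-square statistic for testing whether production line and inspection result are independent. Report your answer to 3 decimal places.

Row totals: 401, 478. Column totals: 416, 216, 247. Grand total N = 879.
Expected counts (row total × column total / N):
  Line 1, No defect: 401×416/879 = 189.7793
  Line 1, Minor defect: 401×216/879 = 98.5392
  Line 1, Major defect: 401×247/879 = 112.6815
  Line 2, No defect: 478×416/879 = 226.2207
  Line 2, Minor defect: 478×216/879 = 117.4608
  Line 2, Major defect: 478×247/879 = 134.3185
Contributions (O − E)²/E:
  (187 − 189.7793)²/189.7793 = 0.0407
  (29 − 98.5392)²/98.5392 = 49.0739
  (185 − 112.6815)²/112.6815 = 46.4137
  (229 − 226.2207)²/226.2207 = 0.0341
  (187 − 117.4608)²/117.4608 = 41.1686
  (62 − 134.3185)²/134.3185 = 38.9370
χ² = 0.0407 + 49.0739 + 46.4137 + 0.0341 + 41.1686 + 38.9370 = 175.668

175.668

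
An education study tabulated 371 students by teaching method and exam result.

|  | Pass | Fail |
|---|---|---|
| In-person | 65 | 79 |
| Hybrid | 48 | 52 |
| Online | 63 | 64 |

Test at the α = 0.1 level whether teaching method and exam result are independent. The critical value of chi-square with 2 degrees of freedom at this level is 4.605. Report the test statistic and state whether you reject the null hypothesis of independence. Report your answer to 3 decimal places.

0.557; fail to reject H₀

Row totals: 144, 100, 127. Column totals: 176, 195. Grand total N = 371.
Expected counts (row total × column total / N):
  In-person, Pass: 144×176/371 = 68.3127
  In-person, Fail: 144×195/371 = 75.6873
  Hybrid, Pass: 100×176/371 = 47.4394
  Hybrid, Fail: 100×195/371 = 52.5606
  Online, Pass: 127×176/371 = 60.2480
  Online, Fail: 127×195/371 = 66.7520
Contributions (O − E)²/E:
  (65 − 68.3127)²/68.3127 = 0.1606
  (79 − 75.6873)²/75.6873 = 0.1450
  (48 − 47.4394)²/47.4394 = 0.0066
  (52 − 52.5606)²/52.5606 = 0.0060
  (63 − 60.2480)²/60.2480 = 0.1257
  (64 − 66.7520)²/66.7520 = 0.1135
χ² = 0.1606 + 0.1450 + 0.0066 + 0.0060 + 0.1257 + 0.1135 = 0.557
df = (3−1)(2−1) = 2. Since 0.557 < 4.605, fail to reject the null hypothesis of independence at α = 0.1.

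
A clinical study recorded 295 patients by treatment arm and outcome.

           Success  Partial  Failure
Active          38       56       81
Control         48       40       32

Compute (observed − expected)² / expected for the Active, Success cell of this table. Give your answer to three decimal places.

Row total (Active) = 175; column total (Success) = 86; N = 295.
Expected count E = 175 × 86 / 295 = 51.01695.
Contribution = (O − E)²/E = (38 − 51.01695)² / 51.01695 = 3.321.

3.321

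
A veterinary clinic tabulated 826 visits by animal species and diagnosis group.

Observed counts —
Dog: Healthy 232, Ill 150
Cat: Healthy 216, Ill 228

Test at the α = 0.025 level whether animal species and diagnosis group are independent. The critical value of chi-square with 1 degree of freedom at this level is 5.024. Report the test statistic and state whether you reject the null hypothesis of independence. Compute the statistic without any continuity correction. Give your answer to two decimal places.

12.08; reject H₀

Row totals: 382, 444. Column totals: 448, 378. Grand total N = 826.
Expected counts (row total × column total / N):
  Dog, Healthy: 382×448/826 = 207.186
  Dog, Ill: 382×378/826 = 174.814
  Cat, Healthy: 444×448/826 = 240.814
  Cat, Ill: 444×378/826 = 203.186
Contributions (O − E)²/E:
  (232 − 207.186)²/207.186 = 2.9719
  (150 − 174.814)²/174.814 = 3.5222
  (216 − 240.814)²/240.814 = 2.5569
  (228 − 203.186)²/203.186 = 3.0304
χ² = 2.9719 + 3.5222 + 2.5569 + 3.0304 = 12.08
df = (2−1)(2−1) = 1. Since 12.08 > 5.024, reject the null hypothesis of independence at α = 0.025.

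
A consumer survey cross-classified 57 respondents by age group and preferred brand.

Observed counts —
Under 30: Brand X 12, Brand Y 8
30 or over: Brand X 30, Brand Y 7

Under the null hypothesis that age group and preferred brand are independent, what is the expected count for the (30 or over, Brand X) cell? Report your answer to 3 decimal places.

Row total (30 or over) = 37; column total (Brand X) = 42; grand total N = 57.
Expected count = (row total × column total) / N = 37 × 42 / 57 = 27.263.

27.263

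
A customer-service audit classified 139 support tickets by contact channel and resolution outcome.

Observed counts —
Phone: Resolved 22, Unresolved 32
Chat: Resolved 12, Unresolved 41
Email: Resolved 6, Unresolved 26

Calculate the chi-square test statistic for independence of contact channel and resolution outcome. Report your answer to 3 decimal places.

6.314

Row totals: 54, 53, 32. Column totals: 40, 99. Grand total N = 139.
Expected counts (row total × column total / N):
  Phone, Resolved: 54×40/139 = 15.5396
  Phone, Unresolved: 54×99/139 = 38.4604
  Chat, Resolved: 53×40/139 = 15.2518
  Chat, Unresolved: 53×99/139 = 37.7482
  Email, Resolved: 32×40/139 = 9.2086
  Email, Unresolved: 32×99/139 = 22.7914
Contributions (O − E)²/E:
  (22 − 15.5396)²/15.5396 = 2.6858
  (32 − 38.4604)²/38.4604 = 1.0852
  (12 − 15.2518)²/15.2518 = 0.6933
  (41 − 37.7482)²/37.7482 = 0.2801
  (6 − 9.2086)²/9.2086 = 1.1180
  (26 − 22.7914)²/22.7914 = 0.4517
χ² = 2.6858 + 1.0852 + 0.6933 + 0.2801 + 1.1180 + 0.4517 = 6.314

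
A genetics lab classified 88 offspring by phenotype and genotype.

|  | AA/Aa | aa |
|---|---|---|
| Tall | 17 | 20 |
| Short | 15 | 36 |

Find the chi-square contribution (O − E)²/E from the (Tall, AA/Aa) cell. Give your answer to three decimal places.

0.934

Row total (Tall) = 37; column total (AA/Aa) = 32; N = 88.
Expected count E = 37 × 32 / 88 = 13.4545.
Contribution = (O − E)²/E = (17 − 13.4545)² / 13.4545 = 0.934.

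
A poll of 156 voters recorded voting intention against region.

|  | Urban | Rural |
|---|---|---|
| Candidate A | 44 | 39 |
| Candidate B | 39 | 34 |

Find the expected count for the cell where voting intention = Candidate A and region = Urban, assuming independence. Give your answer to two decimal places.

44.16

Row total (Candidate A) = 83; column total (Urban) = 83; grand total N = 156.
Expected count = (row total × column total) / N = 83 × 83 / 156 = 44.16.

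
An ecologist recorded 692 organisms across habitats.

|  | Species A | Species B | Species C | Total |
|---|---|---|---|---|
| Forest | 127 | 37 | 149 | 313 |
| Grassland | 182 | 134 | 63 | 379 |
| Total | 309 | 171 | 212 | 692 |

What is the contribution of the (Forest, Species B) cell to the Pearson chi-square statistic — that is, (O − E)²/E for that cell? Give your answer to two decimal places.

21.05

Row total (Forest) = 313; column total (Species B) = 171; N = 692.
Expected count E = 313 × 171 / 692 = 77.3454.
Contribution = (O − E)²/E = (37 − 77.3454)² / 77.3454 = 21.05.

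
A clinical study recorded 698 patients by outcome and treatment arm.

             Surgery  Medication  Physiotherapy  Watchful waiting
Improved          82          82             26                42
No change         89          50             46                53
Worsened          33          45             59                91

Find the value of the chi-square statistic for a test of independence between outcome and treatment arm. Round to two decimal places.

Row totals: 232, 238, 228. Column totals: 204, 177, 131, 186. Grand total N = 698.
Expected counts (row total × column total / N):
  Improved, Surgery: 232×204/698 = 67.8052
  Improved, Medication: 232×177/698 = 58.8309
  Improved, Physiotherapy: 232×131/698 = 43.5415
  Improved, Watchful waiting: 232×186/698 = 61.8223
  No change, Surgery: 238×204/698 = 69.5587
  No change, Medication: 238×177/698 = 60.3524
  No change, Physiotherapy: 238×131/698 = 44.6676
  No change, Watchful waiting: 238×186/698 = 63.4212
  Worsened, Surgery: 228×204/698 = 66.6361
  Worsened, Medication: 228×177/698 = 57.8166
  Worsened, Physiotherapy: 228×131/698 = 42.7908
  Worsened, Watchful waiting: 228×186/698 = 60.7564
Contributions (O − E)²/E:
  (82 − 67.8052)²/67.8052 = 2.9716
  (82 − 58.8309)²/58.8309 = 9.1246
  (26 − 43.5415)²/43.5415 = 7.0669
  (42 − 61.8223)²/61.8223 = 6.3557
  (89 − 69.5587)²/69.5587 = 5.4337
  (50 − 60.3524)²/60.3524 = 1.7758
  (46 − 44.6676)²/44.6676 = 0.0397
  (53 − 63.4212)²/63.4212 = 1.7124
  (33 − 66.6361)²/66.6361 = 16.9786
  (45 − 57.8166)²/57.8166 = 2.8411
  (59 − 42.7908)²/42.7908 = 6.1401
  (91 − 60.7564)²/60.7564 = 15.0548
χ² = 2.9716 + 9.1246 + 7.0669 + 6.3557 + 5.4337 + 1.7758 + 0.0397 + 1.7124 + 16.9786 + 2.8411 + 6.1401 + 15.0548 = 75.50

75.50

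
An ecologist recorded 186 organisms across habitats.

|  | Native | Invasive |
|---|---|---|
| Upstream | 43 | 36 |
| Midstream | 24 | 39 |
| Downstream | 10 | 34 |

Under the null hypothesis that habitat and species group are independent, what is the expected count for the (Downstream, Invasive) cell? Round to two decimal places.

25.78

Row total (Downstream) = 44; column total (Invasive) = 109; grand total N = 186.
Expected count = (row total × column total) / N = 44 × 109 / 186 = 25.78.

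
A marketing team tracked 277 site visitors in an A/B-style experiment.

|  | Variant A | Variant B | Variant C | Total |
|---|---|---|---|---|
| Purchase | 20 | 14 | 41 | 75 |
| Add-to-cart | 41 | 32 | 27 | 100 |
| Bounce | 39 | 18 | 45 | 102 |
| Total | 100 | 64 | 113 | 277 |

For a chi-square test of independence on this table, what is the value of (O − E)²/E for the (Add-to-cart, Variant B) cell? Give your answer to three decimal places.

Row total (Add-to-cart) = 100; column total (Variant B) = 64; N = 277.
Expected count E = 100 × 64 / 277 = 23.1047.
Contribution = (O − E)²/E = (32 − 23.1047)² / 23.1047 = 3.425.

3.425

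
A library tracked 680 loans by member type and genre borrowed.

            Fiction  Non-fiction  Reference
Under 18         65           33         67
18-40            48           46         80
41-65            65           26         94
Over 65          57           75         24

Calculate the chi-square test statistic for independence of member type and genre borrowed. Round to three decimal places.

75.884

Row totals: 165, 174, 185, 156. Column totals: 235, 180, 265. Grand total N = 680.
Expected counts (row total × column total / N):
  Under 18, Fiction: 165×235/680 = 57.0221
  Under 18, Non-fiction: 165×180/680 = 43.6765
  Under 18, Reference: 165×265/680 = 64.3015
  18-40, Fiction: 174×235/680 = 60.1324
  18-40, Non-fiction: 174×180/680 = 46.0588
  18-40, Reference: 174×265/680 = 67.8088
  41-65, Fiction: 185×235/680 = 63.9338
  41-65, Non-fiction: 185×180/680 = 48.9706
  41-65, Reference: 185×265/680 = 72.0956
  Over 65, Fiction: 156×235/680 = 53.9118
  Over 65, Non-fiction: 156×180/680 = 41.2941
  Over 65, Reference: 156×265/680 = 60.7941
Contributions (O − E)²/E:
  (65 − 57.0221)²/57.0221 = 1.1162
  (33 − 43.6765)²/43.6765 = 2.6098
  (67 − 64.3015)²/64.3015 = 0.1132
  (48 − 60.1324)²/60.1324 = 2.4479
  (46 − 46.0588)²/46.0588 = 0.0001
  (80 − 67.8088)²/67.8088 = 2.1918
  (65 − 63.9338)²/63.9338 = 0.0178
  (26 − 48.9706)²/48.9706 = 10.7748
  (94 − 72.0956)²/72.0956 = 6.6551
  (57 − 53.9118)²/53.9118 = 0.1769
  (75 − 41.2941)²/41.2941 = 27.5121
  (24 − 60.7941)²/60.7941 = 22.2687
χ² = 1.1162 + 2.6098 + 0.1132 + 2.4479 + 0.0001 + 2.1918 + 0.0178 + 10.7748 + 6.6551 + 0.1769 + 27.5121 + 22.2687 = 75.884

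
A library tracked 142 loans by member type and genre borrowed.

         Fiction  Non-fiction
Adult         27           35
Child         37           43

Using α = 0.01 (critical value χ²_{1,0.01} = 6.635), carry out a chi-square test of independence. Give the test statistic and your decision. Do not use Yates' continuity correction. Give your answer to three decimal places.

0.103; fail to reject H₀

Row totals: 62, 80. Column totals: 64, 78. Grand total N = 142.
Expected counts (row total × column total / N):
  Adult, Fiction: 62×64/142 = 27.9437
  Adult, Non-fiction: 62×78/142 = 34.0563
  Child, Fiction: 80×64/142 = 36.0563
  Child, Non-fiction: 80×78/142 = 43.9437
Contributions (O − E)²/E:
  (27 − 27.9437)²/27.9437 = 0.0319
  (35 − 34.0563)²/34.0563 = 0.0261
  (37 − 36.0563)²/36.0563 = 0.0247
  (43 − 43.9437)²/43.9437 = 0.0203
χ² = 0.0319 + 0.0261 + 0.0247 + 0.0203 = 0.103
df = (2−1)(2−1) = 1. Since 0.103 < 6.635, fail to reject the null hypothesis of independence at α = 0.01.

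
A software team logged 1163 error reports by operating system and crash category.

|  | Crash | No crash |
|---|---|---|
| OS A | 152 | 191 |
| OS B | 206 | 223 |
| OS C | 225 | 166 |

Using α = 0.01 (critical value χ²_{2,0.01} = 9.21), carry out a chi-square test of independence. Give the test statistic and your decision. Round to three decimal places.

Row totals: 343, 429, 391. Column totals: 583, 580. Grand total N = 1163.
Expected counts (row total × column total / N):
  OS A, Crash: 343×583/1163 = 171.9424
  OS A, No crash: 343×580/1163 = 171.0576
  OS B, Crash: 429×583/1163 = 215.0533
  OS B, No crash: 429×580/1163 = 213.9467
  OS C, Crash: 391×583/1163 = 196.0043
  OS C, No crash: 391×580/1163 = 194.9957
Contributions (O − E)²/E:
  (152 − 171.9424)²/171.9424 = 2.3130
  (191 − 171.0576)²/171.0576 = 2.3249
  (206 − 215.0533)²/215.0533 = 0.3811
  (223 − 213.9467)²/213.9467 = 0.3831
  (225 − 196.0043)²/196.0043 = 4.2894
  (166 − 194.9957)²/194.9957 = 4.3116
χ² = 2.3130 + 2.3249 + 0.3811 + 0.3831 + 4.2894 + 4.3116 = 14.003
df = (3−1)(2−1) = 2. Since 14.003 > 9.21, reject the null hypothesis of independence at α = 0.01.

14.003; reject H₀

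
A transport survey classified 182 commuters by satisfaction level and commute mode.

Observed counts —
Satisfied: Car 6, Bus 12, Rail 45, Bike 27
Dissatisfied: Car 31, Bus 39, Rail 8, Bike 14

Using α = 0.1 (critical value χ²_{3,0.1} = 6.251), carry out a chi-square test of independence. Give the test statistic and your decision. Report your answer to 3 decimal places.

Row totals: 90, 92. Column totals: 37, 51, 53, 41. Grand total N = 182.
Expected counts (row total × column total / N):
  Satisfied, Car: 90×37/182 = 18.2967
  Satisfied, Bus: 90×51/182 = 25.2198
  Satisfied, Rail: 90×53/182 = 26.2088
  Satisfied, Bike: 90×41/182 = 20.2747
  Dissatisfied, Car: 92×37/182 = 18.7033
  Dissatisfied, Bus: 92×51/182 = 25.7802
  Dissatisfied, Rail: 92×53/182 = 26.7912
  Dissatisfied, Bike: 92×41/182 = 20.7253
Contributions (O − E)²/E:
  (6 − 18.2967)²/18.2967 = 8.2643
  (12 − 25.2198)²/25.2198 = 6.9296
  (45 − 26.2088)²/26.2088 = 13.4729
  (27 − 20.2747)²/20.2747 = 2.2308
  (31 − 18.7033)²/18.7033 = 8.0846
  (39 − 25.7802)²/25.7802 = 6.7790
  (8 − 26.7912)²/26.7912 = 13.1800
  (14 − 20.7253)²/20.7253 = 2.1823
χ² = 8.2643 + 6.9296 + 13.4729 + 2.2308 + 8.0846 + 6.7790 + 13.1800 + 2.1823 = 61.124
df = (2−1)(4−1) = 3. Since 61.124 > 6.251, reject the null hypothesis of independence at α = 0.1.

61.124; reject H₀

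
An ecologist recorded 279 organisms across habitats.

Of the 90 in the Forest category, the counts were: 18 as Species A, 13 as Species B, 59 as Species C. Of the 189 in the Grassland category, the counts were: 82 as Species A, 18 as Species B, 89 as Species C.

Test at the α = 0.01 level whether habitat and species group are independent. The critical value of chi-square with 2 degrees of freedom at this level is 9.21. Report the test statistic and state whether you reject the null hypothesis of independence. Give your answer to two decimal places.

Row totals: 90, 189. Column totals: 100, 31, 148. Grand total N = 279.
Expected counts (row total × column total / N):
  Forest, Species A: 90×100/279 = 32.258
  Forest, Species B: 90×31/279 = 10.000
  Forest, Species C: 90×148/279 = 47.742
  Grassland, Species A: 189×100/279 = 67.742
  Grassland, Species B: 189×31/279 = 21.000
  Grassland, Species C: 189×148/279 = 100.258
Contributions (O − E)²/E:
  (18 − 32.258)²/32.258 = 6.3020
  (13 − 10.000)²/10.000 = 0.9000
  (59 − 47.742)²/47.742 = 2.6547
  (82 − 67.742)²/67.742 = 3.0010
  (18 − 21.000)²/21.000 = 0.4286
  (89 − 100.258)²/100.258 = 1.2642
χ² = 6.3020 + 0.9000 + 2.6547 + 3.0010 + 0.4286 + 1.2642 = 14.55
df = (2−1)(3−1) = 2. Since 14.55 > 9.21, reject the null hypothesis of independence at α = 0.01.

14.55; reject H₀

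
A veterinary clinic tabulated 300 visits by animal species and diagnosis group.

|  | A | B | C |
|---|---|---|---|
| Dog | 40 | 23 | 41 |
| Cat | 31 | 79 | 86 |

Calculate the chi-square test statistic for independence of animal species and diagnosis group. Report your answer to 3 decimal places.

Row totals: 104, 196. Column totals: 71, 102, 127. Grand total N = 300.
Expected counts (row total × column total / N):
  Dog, A: 104×71/300 = 24.6133
  Dog, B: 104×102/300 = 35.3600
  Dog, C: 104×127/300 = 44.0267
  Cat, A: 196×71/300 = 46.3867
  Cat, B: 196×102/300 = 66.6400
  Cat, C: 196×127/300 = 82.9733
Contributions (O − E)²/E:
  (40 − 24.6133)²/24.6133 = 9.6188
  (23 − 35.3600)²/35.3600 = 4.3204
  (41 − 44.0267)²/44.0267 = 0.2081
  (31 − 46.3867)²/46.3867 = 5.1038
  (79 − 66.6400)²/66.6400 = 2.2925
  (86 − 82.9733)²/82.9733 = 0.1104
χ² = 9.6188 + 4.3204 + 0.2081 + 5.1038 + 2.2925 + 0.1104 = 21.654

21.654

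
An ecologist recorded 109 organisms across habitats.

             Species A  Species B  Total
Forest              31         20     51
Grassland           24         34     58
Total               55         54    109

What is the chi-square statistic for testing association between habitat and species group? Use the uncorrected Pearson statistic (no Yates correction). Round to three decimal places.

Grand total N = 109.
Expected counts (row total × column total / N):
  Forest, Species A: 51×55/109 = 25.7339
  Forest, Species B: 51×54/109 = 25.2661
  Grassland, Species A: 58×55/109 = 29.2661
  Grassland, Species B: 58×54/109 = 28.7339
Contributions (O − E)²/E:
  (31 − 25.7339)²/25.7339 = 1.0776
  (20 − 25.2661)²/25.2661 = 1.0976
  (24 − 29.2661)²/29.2661 = 0.9476
  (34 − 28.7339)²/28.7339 = 0.9651
χ² = 1.0776 + 1.0976 + 0.9476 + 0.9651 = 4.088

4.088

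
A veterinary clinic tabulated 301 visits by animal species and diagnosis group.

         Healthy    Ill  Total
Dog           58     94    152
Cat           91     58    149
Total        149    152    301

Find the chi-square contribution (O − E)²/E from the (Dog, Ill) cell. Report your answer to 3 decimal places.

3.873

Row total (Dog) = 152; column total (Ill) = 152; N = 301.
Expected count E = 152 × 152 / 301 = 76.7575.
Contribution = (O − E)²/E = (94 − 76.7575)² / 76.7575 = 3.873.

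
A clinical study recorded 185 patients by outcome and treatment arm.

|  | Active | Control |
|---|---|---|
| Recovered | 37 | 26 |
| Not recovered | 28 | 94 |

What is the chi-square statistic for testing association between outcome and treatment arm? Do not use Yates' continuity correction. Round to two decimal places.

23.34

Row totals: 63, 122. Column totals: 65, 120. Grand total N = 185.
Expected counts (row total × column total / N):
  Recovered, Active: 63×65/185 = 22.135
  Recovered, Control: 63×120/185 = 40.865
  Not recovered, Active: 122×65/185 = 42.865
  Not recovered, Control: 122×120/185 = 79.135
Contributions (O − E)²/E:
  (37 − 22.135)²/22.135 = 9.9828
  (26 − 40.865)²/40.865 = 5.4073
  (28 − 42.865)²/42.865 = 5.1550
  (94 − 79.135)²/79.135 = 2.7923
χ² = 9.9828 + 5.4073 + 5.1550 + 2.7923 = 23.34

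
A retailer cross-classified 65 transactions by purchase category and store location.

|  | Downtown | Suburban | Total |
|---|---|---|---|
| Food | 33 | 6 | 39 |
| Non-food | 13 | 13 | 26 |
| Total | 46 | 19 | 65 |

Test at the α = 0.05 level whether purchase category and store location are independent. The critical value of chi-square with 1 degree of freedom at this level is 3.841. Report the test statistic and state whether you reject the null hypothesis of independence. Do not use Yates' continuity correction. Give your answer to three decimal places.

9.036; reject H₀

Grand total N = 65.
Expected counts (row total × column total / N):
  Food, Downtown: 39×46/65 = 27.6000
  Food, Suburban: 39×19/65 = 11.4000
  Non-food, Downtown: 26×46/65 = 18.4000
  Non-food, Suburban: 26×19/65 = 7.6000
Contributions (O − E)²/E:
  (33 − 27.6000)²/27.6000 = 1.0565
  (6 − 11.4000)²/11.4000 = 2.5579
  (13 − 18.4000)²/18.4000 = 1.5848
  (13 − 7.6000)²/7.6000 = 3.8368
χ² = 1.0565 + 2.5579 + 1.5848 + 3.8368 = 9.036
df = (2−1)(2−1) = 1. Since 9.036 > 3.841, reject the null hypothesis of independence at α = 0.05.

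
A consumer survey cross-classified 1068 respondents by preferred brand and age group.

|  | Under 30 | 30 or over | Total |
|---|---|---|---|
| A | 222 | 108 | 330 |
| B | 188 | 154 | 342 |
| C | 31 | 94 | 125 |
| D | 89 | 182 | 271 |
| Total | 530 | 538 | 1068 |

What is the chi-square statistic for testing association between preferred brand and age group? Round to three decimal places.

Grand total N = 1068.
Expected counts (row total × column total / N):
  A, Under 30: 330×530/1068 = 163.7640
  A, 30 or over: 330×538/1068 = 166.2360
  B, Under 30: 342×530/1068 = 169.7191
  B, 30 or over: 342×538/1068 = 172.2809
  C, Under 30: 125×530/1068 = 62.0318
  C, 30 or over: 125×538/1068 = 62.9682
  D, Under 30: 271×530/1068 = 134.4850
  D, 30 or over: 271×538/1068 = 136.5150
Contributions (O − E)²/E:
  (222 − 163.7640)²/163.7640 = 20.7093
  (108 − 166.2360)²/166.2360 = 20.4013
  (188 − 169.7191)²/169.7191 = 1.9691
  (154 − 172.2809)²/172.2809 = 1.9398
  (31 − 62.0318)²/62.0318 = 15.5239
  (94 − 62.9682)²/62.9682 = 15.2930
  (89 − 134.4850)²/134.4850 = 15.3838
  (182 − 136.5150)²/136.5150 = 15.1550
χ² = 20.7093 + 20.4013 + 1.9691 + 1.9398 + 15.5239 + 15.2930 + 15.3838 + 15.1550 = 106.375

106.375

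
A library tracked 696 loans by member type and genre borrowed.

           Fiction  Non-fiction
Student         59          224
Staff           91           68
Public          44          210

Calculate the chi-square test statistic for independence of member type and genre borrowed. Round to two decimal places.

89.18

Row totals: 283, 159, 254. Column totals: 194, 502. Grand total N = 696.
Expected counts (row total × column total / N):
  Student, Fiction: 283×194/696 = 78.882
  Student, Non-fiction: 283×502/696 = 204.118
  Staff, Fiction: 159×194/696 = 44.319
  Staff, Non-fiction: 159×502/696 = 114.681
  Public, Fiction: 254×194/696 = 70.799
  Public, Non-fiction: 254×502/696 = 183.201
Contributions (O − E)²/E:
  (59 − 78.882)²/78.882 = 5.0112
  (224 − 204.118)²/204.118 = 1.9366
  (91 − 44.319)²/44.319 = 49.1689
  (68 − 114.681)²/114.681 = 19.0015
  (44 − 70.799)²/70.799 = 10.1440
  (210 − 183.201)²/183.201 = 3.9202
χ² = 5.0112 + 1.9366 + 49.1689 + 19.0015 + 10.1440 + 3.9202 = 89.18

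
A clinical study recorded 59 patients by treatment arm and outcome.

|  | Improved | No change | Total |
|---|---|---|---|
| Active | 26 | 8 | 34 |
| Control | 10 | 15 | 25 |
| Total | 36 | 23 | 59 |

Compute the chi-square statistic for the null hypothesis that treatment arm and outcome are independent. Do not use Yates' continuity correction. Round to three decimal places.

8.056

Grand total N = 59.
Expected counts (row total × column total / N):
  Active, Improved: 34×36/59 = 20.7458
  Active, No change: 34×23/59 = 13.2542
  Control, Improved: 25×36/59 = 15.2542
  Control, No change: 25×23/59 = 9.7458
Contributions (O − E)²/E:
  (26 − 20.7458)²/20.7458 = 1.3307
  (8 − 13.2542)²/13.2542 = 2.0829
  (10 − 15.2542)²/15.2542 = 1.8098
  (15 − 9.7458)²/9.7458 = 2.8327
χ² = 1.3307 + 2.0829 + 1.8098 + 2.8327 = 8.056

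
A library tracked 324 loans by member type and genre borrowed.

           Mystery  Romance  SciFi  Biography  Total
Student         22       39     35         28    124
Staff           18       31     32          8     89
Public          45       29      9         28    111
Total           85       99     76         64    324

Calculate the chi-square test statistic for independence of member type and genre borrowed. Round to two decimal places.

40.25

Grand total N = 324.
Expected counts (row total × column total / N):
  Student, Mystery: 124×85/324 = 32.531
  Student, Romance: 124×99/324 = 37.889
  Student, SciFi: 124×76/324 = 29.086
  Student, Biography: 124×64/324 = 24.494
  Staff, Mystery: 89×85/324 = 23.349
  Staff, Romance: 89×99/324 = 27.194
  Staff, SciFi: 89×76/324 = 20.877
  Staff, Biography: 89×64/324 = 17.580
  Public, Mystery: 111×85/324 = 29.120
  Public, Romance: 111×99/324 = 33.917
  Public, SciFi: 111×76/324 = 26.037
  Public, Biography: 111×64/324 = 21.926
Contributions (O − E)²/E:
  (22 − 32.531)²/32.531 = 3.4091
  (39 − 37.889)²/37.889 = 0.0326
  (35 − 29.086)²/29.086 = 1.2025
  (28 − 24.494)²/24.494 = 0.5018
  (18 − 23.349)²/23.349 = 1.2254
  (31 − 27.194)²/27.194 = 0.5327
  (32 − 20.877)²/20.877 = 5.9262
  (8 − 17.580)²/17.580 = 5.2205
  (45 − 29.120)²/29.120 = 8.6598
  (29 − 33.917)²/33.917 = 0.7128
  (9 − 26.037)²/26.037 = 11.1480
  (28 − 21.926)²/21.926 = 1.6826
χ² = 3.4091 + 0.0326 + 1.2025 + 0.5018 + 1.2254 + 0.5327 + 5.9262 + 5.2205 + 8.6598 + 0.7128 + 11.1480 + 1.6826 = 40.25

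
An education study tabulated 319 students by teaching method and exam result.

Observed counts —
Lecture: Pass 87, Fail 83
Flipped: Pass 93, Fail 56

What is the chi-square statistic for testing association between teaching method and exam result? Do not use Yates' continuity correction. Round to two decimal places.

4.08

Row totals: 170, 149. Column totals: 180, 139. Grand total N = 319.
Expected counts (row total × column total / N):
  Lecture, Pass: 170×180/319 = 95.925
  Lecture, Fail: 170×139/319 = 74.075
  Flipped, Pass: 149×180/319 = 84.075
  Flipped, Fail: 149×139/319 = 64.925
Contributions (O − E)²/E:
  (87 − 95.925)²/95.925 = 0.8304
  (83 − 74.075)²/74.075 = 1.0753
  (93 − 84.075)²/84.075 = 0.9474
  (56 − 64.925)²/64.925 = 1.2269
χ² = 0.8304 + 1.0753 + 0.9474 + 1.2269 = 4.08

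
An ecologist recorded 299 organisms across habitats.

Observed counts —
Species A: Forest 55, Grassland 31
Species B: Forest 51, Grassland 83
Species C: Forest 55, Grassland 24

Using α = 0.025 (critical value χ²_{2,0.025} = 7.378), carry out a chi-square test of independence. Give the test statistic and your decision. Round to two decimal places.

Row totals: 86, 134, 79. Column totals: 161, 138. Grand total N = 299.
Expected counts (row total × column total / N):
  Species A, Forest: 86×161/299 = 46.308
  Species A, Grassland: 86×138/299 = 39.692
  Species B, Forest: 134×161/299 = 72.154
  Species B, Grassland: 134×138/299 = 61.846
  Species C, Forest: 79×161/299 = 42.538
  Species C, Grassland: 79×138/299 = 36.462
Contributions (O − E)²/E:
  (55 − 46.308)²/46.308 = 1.6315
  (31 − 39.692)²/39.692 = 1.9034
  (51 − 72.154)²/72.154 = 6.2019
  (83 − 61.846)²/61.846 = 7.2356
  (55 − 42.538)²/42.538 = 3.6509
  (24 − 36.462)²/36.462 = 4.2593
χ² = 1.6315 + 1.9034 + 6.2019 + 7.2356 + 3.6509 + 4.2593 = 24.88
df = (3−1)(2−1) = 2. Since 24.88 > 7.378, reject the null hypothesis of independence at α = 0.025.

24.88; reject H₀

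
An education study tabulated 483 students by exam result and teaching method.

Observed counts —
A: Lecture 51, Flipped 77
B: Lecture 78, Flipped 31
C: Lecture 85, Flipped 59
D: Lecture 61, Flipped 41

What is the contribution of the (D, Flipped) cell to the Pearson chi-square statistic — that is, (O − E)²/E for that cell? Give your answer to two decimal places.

0.19

Row total (D) = 102; column total (Flipped) = 208; N = 483.
Expected count E = 102 × 208 / 483 = 43.925.
Contribution = (O − E)²/E = (41 − 43.925)² / 43.925 = 0.19.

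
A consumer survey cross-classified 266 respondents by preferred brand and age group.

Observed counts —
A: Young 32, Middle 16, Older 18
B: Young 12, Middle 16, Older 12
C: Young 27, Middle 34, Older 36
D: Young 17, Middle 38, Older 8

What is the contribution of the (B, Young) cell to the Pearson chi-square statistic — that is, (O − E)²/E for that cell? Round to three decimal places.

Row total (B) = 40; column total (Young) = 88; N = 266.
Expected count E = 40 × 88 / 266 = 13.23308.
Contribution = (O − E)²/E = (12 − 13.23308)² / 13.23308 = 0.115.

0.115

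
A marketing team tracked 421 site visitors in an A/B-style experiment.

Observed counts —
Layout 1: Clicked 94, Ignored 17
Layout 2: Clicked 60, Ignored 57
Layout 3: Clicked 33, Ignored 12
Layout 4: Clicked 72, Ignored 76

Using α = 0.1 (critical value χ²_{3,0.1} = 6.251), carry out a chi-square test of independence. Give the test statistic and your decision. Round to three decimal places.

Row totals: 111, 117, 45, 148. Column totals: 259, 162. Grand total N = 421.
Expected counts (row total × column total / N):
  Layout 1, Clicked: 111×259/421 = 68.2874
  Layout 1, Ignored: 111×162/421 = 42.7126
  Layout 2, Clicked: 117×259/421 = 71.9786
  Layout 2, Ignored: 117×162/421 = 45.0214
  Layout 3, Clicked: 45×259/421 = 27.6841
  Layout 3, Ignored: 45×162/421 = 17.3159
  Layout 4, Clicked: 148×259/421 = 91.0499
  Layout 4, Ignored: 148×162/421 = 56.9501
Contributions (O − E)²/E:
  (94 − 68.2874)²/68.2874 = 9.6817
  (17 − 42.7126)²/42.7126 = 15.4788
  (60 − 71.9786)²/71.9786 = 1.9935
  (57 − 45.0214)²/45.0214 = 3.1871
  (33 − 27.6841)²/27.6841 = 1.0208
  (12 − 17.3159)²/17.3159 = 1.6320
  (72 − 91.0499)²/91.0499 = 3.9857
  (76 − 56.9501)²/56.9501 = 6.3722
χ² = 9.6817 + 15.4788 + 1.9935 + 3.1871 + 1.0208 + 1.6320 + 3.9857 + 6.3722 = 43.352
df = (4−1)(2−1) = 3. Since 43.352 > 6.251, reject the null hypothesis of independence at α = 0.1.

43.352; reject H₀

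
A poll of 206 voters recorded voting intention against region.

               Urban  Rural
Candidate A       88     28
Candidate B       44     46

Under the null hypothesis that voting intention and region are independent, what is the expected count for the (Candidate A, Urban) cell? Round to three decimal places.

74.330

Row total (Candidate A) = 116; column total (Urban) = 132; grand total N = 206.
Expected count = (row total × column total) / N = 116 × 132 / 206 = 74.330.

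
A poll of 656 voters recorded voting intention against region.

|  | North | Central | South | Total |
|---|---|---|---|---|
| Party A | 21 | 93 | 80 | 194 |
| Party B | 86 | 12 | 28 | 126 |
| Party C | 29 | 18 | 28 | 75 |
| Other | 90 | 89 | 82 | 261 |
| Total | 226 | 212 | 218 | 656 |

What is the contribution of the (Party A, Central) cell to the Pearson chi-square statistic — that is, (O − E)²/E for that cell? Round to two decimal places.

14.65

Row total (Party A) = 194; column total (Central) = 212; N = 656.
Expected count E = 194 × 212 / 656 = 62.695.
Contribution = (O − E)²/E = (93 − 62.695)² / 62.695 = 14.65.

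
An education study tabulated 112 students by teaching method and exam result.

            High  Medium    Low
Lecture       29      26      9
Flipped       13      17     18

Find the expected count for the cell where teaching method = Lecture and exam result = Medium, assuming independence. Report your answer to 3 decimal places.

Row total (Lecture) = 64; column total (Medium) = 43; grand total N = 112.
Expected count = (row total × column total) / N = 64 × 43 / 112 = 24.571.

24.571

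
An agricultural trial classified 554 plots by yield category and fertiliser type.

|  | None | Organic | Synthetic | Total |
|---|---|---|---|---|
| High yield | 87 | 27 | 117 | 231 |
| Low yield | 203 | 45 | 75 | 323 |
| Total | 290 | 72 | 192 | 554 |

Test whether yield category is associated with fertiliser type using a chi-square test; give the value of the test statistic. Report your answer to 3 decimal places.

Grand total N = 554.
Expected counts (row total × column total / N):
  High yield, None: 231×290/554 = 120.9206
  High yield, Organic: 231×72/554 = 30.0217
  High yield, Synthetic: 231×192/554 = 80.0578
  Low yield, None: 323×290/554 = 169.0794
  Low yield, Organic: 323×72/554 = 41.9783
  Low yield, Synthetic: 323×192/554 = 111.9422
Contributions (O − E)²/E:
  (87 − 120.9206)²/120.9206 = 9.5154
  (27 − 30.0217)²/30.0217 = 0.3041
  (117 − 80.0578)²/80.0578 = 17.0468
  (203 − 169.0794)²/169.0794 = 6.8051
  (45 − 41.9783)²/41.9783 = 0.2175
  (75 − 111.9422)²/111.9422 = 12.1913
χ² = 9.5154 + 0.3041 + 17.0468 + 6.8051 + 0.2175 + 12.1913 = 46.080

46.080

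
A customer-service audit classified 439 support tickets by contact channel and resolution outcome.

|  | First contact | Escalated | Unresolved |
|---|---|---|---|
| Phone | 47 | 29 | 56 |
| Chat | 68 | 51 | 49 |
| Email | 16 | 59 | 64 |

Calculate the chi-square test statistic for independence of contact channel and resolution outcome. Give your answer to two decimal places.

38.99

Row totals: 132, 168, 139. Column totals: 131, 139, 169. Grand total N = 439.
Expected counts (row total × column total / N):
  Phone, First contact: 132×131/439 = 39.390
  Phone, Escalated: 132×139/439 = 41.795
  Phone, Unresolved: 132×169/439 = 50.815
  Chat, First contact: 168×131/439 = 50.132
  Chat, Escalated: 168×139/439 = 53.194
  Chat, Unresolved: 168×169/439 = 64.674
  Email, First contact: 139×131/439 = 41.478
  Email, Escalated: 139×139/439 = 44.011
  Email, Unresolved: 139×169/439 = 53.510
Contributions (O − E)²/E:
  (47 − 39.390)²/39.390 = 1.4702
  (29 − 41.795)²/41.795 = 3.9170
  (56 − 50.815)²/50.815 = 0.5291
  (68 − 50.132)²/50.132 = 6.3685
  (51 − 53.194)²/53.194 = 0.0905
  (49 − 64.674)²/64.674 = 3.7987
  (16 − 41.478)²/41.478 = 15.6499
  (59 − 44.011)²/44.011 = 5.1049
  (64 − 53.510)²/53.510 = 2.0564
χ² = 1.4702 + 3.9170 + 0.5291 + 6.3685 + 0.0905 + 3.7987 + 15.6499 + 5.1049 + 2.0564 = 38.99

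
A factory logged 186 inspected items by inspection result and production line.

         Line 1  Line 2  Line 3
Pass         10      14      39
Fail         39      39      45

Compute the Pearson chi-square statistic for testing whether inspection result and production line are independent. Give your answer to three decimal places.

Row totals: 63, 123. Column totals: 49, 53, 84. Grand total N = 186.
Expected counts (row total × column total / N):
  Pass, Line 1: 63×49/186 = 16.5968
  Pass, Line 2: 63×53/186 = 17.9516
  Pass, Line 3: 63×84/186 = 28.4516
  Fail, Line 1: 123×49/186 = 32.4032
  Fail, Line 2: 123×53/186 = 35.0484
  Fail, Line 3: 123×84/186 = 55.5484
Contributions (O − E)²/E:
  (10 − 16.5968)²/16.5968 = 2.6221
  (14 − 17.9516)²/17.9516 = 0.8698
  (39 − 28.4516)²/28.4516 = 3.9108
  (39 − 32.4032)²/32.4032 = 1.3430
  (39 − 35.0484)²/35.0484 = 0.4455
  (45 − 55.5484)²/55.5484 = 2.0031
χ² = 2.6221 + 0.8698 + 3.9108 + 1.3430 + 0.4455 + 2.0031 = 11.194

11.194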